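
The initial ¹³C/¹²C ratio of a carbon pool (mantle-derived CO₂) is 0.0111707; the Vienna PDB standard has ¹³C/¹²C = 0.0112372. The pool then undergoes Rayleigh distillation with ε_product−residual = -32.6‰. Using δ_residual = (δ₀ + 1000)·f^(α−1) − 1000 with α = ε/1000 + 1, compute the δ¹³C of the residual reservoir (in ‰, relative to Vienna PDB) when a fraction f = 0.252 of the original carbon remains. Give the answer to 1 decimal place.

δ₀ = (0.0111707/0.0112372 − 1)×1000 = (0.994082 − 1)×1000 = -5.918‰
α − 1 = ε/1000 = -0.0326
f^(α−1) = 0.252^(-0.0326) = 1.045958
δ_res = (-5.918 + 1000) × 1.045958 − 1000 = 1039.768 − 1000 = 39.77‰

39.8‰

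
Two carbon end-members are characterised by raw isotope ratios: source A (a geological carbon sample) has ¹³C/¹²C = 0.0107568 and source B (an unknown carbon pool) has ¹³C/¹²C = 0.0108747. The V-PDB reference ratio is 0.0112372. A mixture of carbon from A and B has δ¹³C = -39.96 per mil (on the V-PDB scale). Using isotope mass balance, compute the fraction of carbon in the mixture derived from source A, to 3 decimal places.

0.734

δ_A = (0.0107568/0.0112372 − 1)×1000 = (0.957249 − 1)×1000 = -42.751 per mil
δ_B = (0.0108747/0.0112372 − 1)×1000 = (0.967741 − 1)×1000 = -32.259 per mil
f_A = (δ_mix − δ_B)/(δ_A − δ_B) = (-39.96 − (-32.259))/(-42.751 − (-32.259))
f_A = -7.701 / -10.492 = 0.7340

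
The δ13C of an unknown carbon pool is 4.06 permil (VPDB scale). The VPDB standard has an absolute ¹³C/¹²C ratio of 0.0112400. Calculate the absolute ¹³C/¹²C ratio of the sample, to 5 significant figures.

0.011286

R_sample = R_standard × (δ13C/1000 + 1)
R_sample = 0.0112400 × (4.06/1000 + 1) = 0.0112400 × 1.004060
R_sample = 0.0112856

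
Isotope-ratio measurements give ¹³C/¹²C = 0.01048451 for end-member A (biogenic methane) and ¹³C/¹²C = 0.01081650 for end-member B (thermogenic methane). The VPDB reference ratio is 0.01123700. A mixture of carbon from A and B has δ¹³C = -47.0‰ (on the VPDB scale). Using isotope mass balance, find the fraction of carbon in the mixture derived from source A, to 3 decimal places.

0.324

δ_A = (0.01048451/0.01123700 − 1)×1000 = (0.933035 − 1)×1000 = -66.965‰
δ_B = (0.01081650/0.01123700 − 1)×1000 = (0.962579 − 1)×1000 = -37.421‰
f_A = (δ_mix − δ_B)/(δ_A − δ_B) = (-47.0 − (-37.421))/(-66.965 − (-37.421))
f_A = -9.579 / -29.544 = 0.3242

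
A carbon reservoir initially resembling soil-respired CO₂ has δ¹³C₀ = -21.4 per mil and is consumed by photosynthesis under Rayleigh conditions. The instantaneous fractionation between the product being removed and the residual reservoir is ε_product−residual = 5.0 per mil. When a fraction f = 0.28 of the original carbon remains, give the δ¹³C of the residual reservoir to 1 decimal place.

-27.6 per mil

Rayleigh residual: δ_res = (δ₀ + 1000)·f^(α−1) − 1000
α = ε/1000 + 1 = 1.00500, so α − 1 = 0.00500
f^(α−1) = 0.28^(0.00500) = 0.993655
δ_res = (-21.4 + 1000) × 0.993655 − 1000 = 972.391 − 1000 = -27.61 per mil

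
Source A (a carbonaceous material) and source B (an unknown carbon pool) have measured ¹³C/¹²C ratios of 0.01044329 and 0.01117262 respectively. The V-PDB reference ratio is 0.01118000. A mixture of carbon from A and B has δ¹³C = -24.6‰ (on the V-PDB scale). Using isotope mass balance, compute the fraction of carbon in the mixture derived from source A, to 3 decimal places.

0.367

δ_A = (0.01044329/0.01118000 − 1)×1000 = (0.934105 − 1)×1000 = -65.895‰
δ_B = (0.01117262/0.01118000 − 1)×1000 = (0.999340 − 1)×1000 = -0.660‰
f_A = (δ_mix − δ_B)/(δ_A − δ_B) = (-24.6 − (-0.660))/(-65.895 − (-0.660))
f_A = -23.940 / -65.235 = 0.3670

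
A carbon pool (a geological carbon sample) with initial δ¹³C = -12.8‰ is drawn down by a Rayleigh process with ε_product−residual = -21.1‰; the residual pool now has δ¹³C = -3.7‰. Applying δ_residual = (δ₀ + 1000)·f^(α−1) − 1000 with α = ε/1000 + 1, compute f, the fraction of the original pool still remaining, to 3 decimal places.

α − 1 = ε/1000 = -0.0211
(δ_res + 1000)/(δ₀ + 1000) = (-3.7 + 1000)/(-12.8 + 1000) = 996.3/987.2 = 1.009218
f = 1.009218^(1/-0.0211) = exp(ln(1.009218)/-0.0211) = exp(0.00918/-0.0211)
f = exp(-0.4349) = 0.6473

0.647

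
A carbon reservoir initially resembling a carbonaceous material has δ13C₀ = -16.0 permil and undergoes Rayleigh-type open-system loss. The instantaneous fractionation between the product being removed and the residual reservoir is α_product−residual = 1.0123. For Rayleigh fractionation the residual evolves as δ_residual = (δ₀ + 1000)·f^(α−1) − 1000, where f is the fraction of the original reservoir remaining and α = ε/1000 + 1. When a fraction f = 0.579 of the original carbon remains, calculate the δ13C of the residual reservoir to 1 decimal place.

Rayleigh residual: δ_res = (δ₀ + 1000)·f^(α−1) − 1000
α − 1 = 0.01230
f^(α−1) = 0.579^(0.01230) = 0.993301
δ_res = (-16.0 + 1000) × 0.993301 − 1000 = 977.408 − 1000 = -22.59 permil

-22.6 permil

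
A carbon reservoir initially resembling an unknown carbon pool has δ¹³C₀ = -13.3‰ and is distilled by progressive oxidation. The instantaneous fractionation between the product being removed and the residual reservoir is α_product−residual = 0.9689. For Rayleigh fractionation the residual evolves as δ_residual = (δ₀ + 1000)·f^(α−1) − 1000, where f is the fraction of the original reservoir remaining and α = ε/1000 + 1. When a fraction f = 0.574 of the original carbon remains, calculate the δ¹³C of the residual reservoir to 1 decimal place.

3.9‰

Rayleigh residual: δ_res = (δ₀ + 1000)·f^(α−1) − 1000
α − 1 = -0.03110
f^(α−1) = 0.574^(-0.03110) = 1.017414
δ_res = (-13.3 + 1000) × 1.017414 − 1000 = 1003.883 − 1000 = 3.88‰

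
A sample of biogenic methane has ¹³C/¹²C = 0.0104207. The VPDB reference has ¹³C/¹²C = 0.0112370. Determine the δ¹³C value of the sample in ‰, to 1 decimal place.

-72.6‰

δ¹³C = (R_sample / R_standard − 1) × 1000
R_sample / R_standard = 0.0104207 / 0.0112370 = 0.927356
δ¹³C = (0.927356 − 1) × 1000 = -72.64‰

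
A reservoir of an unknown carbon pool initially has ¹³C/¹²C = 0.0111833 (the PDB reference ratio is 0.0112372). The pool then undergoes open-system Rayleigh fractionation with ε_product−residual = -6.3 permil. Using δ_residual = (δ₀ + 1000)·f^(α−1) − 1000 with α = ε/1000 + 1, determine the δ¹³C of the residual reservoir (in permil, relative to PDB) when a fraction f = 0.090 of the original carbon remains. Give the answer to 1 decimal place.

10.4 permil

δ₀ = (0.0111833/0.0112372 − 1)×1000 = (0.995203 − 1)×1000 = -4.797 permil
α − 1 = ε/1000 = -0.0063
f^(α−1) = 0.090^(-0.0063) = 1.015286
δ_res = (-4.797 + 1000) × 1.015286 − 1000 = 1010.416 − 1000 = 10.42 permil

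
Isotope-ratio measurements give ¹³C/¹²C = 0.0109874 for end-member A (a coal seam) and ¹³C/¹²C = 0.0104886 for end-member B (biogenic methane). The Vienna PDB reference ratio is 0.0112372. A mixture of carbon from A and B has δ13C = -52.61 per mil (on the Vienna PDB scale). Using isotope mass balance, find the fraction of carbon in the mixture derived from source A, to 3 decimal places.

0.316

δ_A = (0.0109874/0.0112372 − 1)×1000 = (0.977770 − 1)×1000 = -22.230 per mil
δ_B = (0.0104886/0.0112372 − 1)×1000 = (0.933382 − 1)×1000 = -66.618 per mil
f_A = (δ_mix − δ_B)/(δ_A − δ_B) = (-52.61 − (-66.618))/(-22.230 − (-66.618))
f_A = 14.008 / 44.388 = 0.3156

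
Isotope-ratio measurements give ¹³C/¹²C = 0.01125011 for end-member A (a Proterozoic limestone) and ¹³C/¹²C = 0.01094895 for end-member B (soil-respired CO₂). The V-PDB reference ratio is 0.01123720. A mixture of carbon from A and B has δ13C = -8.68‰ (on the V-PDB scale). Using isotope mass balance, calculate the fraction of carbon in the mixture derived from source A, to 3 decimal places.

δ_A = (0.01125011/0.01123720 − 1)×1000 = (1.001149 − 1)×1000 = 1.149‰
δ_B = (0.01094895/0.01123720 − 1)×1000 = (0.974349 − 1)×1000 = -25.651‰
f_A = (δ_mix − δ_B)/(δ_A − δ_B) = (-8.68 − (-25.651))/(1.149 − (-25.651))
f_A = 16.971 / 26.800 = 0.6333

0.633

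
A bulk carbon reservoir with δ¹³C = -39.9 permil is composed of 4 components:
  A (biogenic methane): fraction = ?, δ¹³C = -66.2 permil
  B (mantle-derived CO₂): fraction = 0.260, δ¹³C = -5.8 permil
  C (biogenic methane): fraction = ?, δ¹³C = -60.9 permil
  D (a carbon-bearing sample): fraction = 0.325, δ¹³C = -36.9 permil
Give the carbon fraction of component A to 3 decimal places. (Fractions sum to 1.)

Let f_A and f_C be the unknown fractions; fractions sum to 1 so f_A + f_C = 0.415.
Mass balance: Σ fᵢ·δᵢ = δ_bulk ⇒ f_A·(-66.2) + f_C·(-60.9) = -39.9 − (-13.500) = -26.399
Substitute f_C = 0.415 − f_A:
f_A·(-66.2 − -60.9) = -26.399 − 0.415×(-60.9) = -1.126
f_A = -1.126 / -5.3 = 0.2125

0.212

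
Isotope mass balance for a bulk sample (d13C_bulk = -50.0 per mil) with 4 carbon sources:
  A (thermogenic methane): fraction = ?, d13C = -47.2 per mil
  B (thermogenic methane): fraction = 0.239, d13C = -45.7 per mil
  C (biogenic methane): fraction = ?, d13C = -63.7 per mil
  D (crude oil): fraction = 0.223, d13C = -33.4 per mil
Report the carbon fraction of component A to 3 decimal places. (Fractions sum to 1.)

0.160

Let f_A and f_C be the unknown fractions; fractions sum to 1 so f_A + f_C = 0.538.
Mass balance: Σ fᵢ·δᵢ = δ_bulk ⇒ f_A·(-47.2) + f_C·(-63.7) = -50.0 − (-18.370) = -31.630
Substitute f_C = 0.538 − f_A:
f_A·(-47.2 − -63.7) = -31.630 − 0.538×(-63.7) = 2.641
f_A = 2.641 / 16.5 = 0.1601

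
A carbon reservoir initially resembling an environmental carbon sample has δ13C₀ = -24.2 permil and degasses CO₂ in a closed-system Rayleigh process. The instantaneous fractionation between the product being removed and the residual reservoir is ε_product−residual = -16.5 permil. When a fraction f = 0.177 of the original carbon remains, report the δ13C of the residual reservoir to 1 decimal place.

Rayleigh residual: δ_res = (δ₀ + 1000)·f^(α−1) − 1000
α = ε/1000 + 1 = 0.98350, so α − 1 = -0.01650
f^(α−1) = 0.177^(-0.01650) = 1.028984
δ_res = (-24.2 + 1000) × 1.028984 − 1000 = 1004.082 − 1000 = 4.08 permil

4.1 permil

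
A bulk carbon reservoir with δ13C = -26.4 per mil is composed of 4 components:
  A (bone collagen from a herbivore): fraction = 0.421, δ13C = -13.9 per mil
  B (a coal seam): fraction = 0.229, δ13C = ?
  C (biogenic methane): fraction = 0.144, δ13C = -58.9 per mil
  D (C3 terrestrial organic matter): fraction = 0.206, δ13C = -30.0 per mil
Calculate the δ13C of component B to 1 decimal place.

-25.7 per mil

Isotope mass balance: δ_bulk = Σ fᵢ·δᵢ.
-26.4 = 0.421×(-13.9) + 0.229×δ_B + 0.144×(-58.9) + 0.206×(-30.0)
0.229·δ_B = -26.4 − (-20.513) = -5.887
δ_B = -5.887 / 0.229 = -25.71 per mil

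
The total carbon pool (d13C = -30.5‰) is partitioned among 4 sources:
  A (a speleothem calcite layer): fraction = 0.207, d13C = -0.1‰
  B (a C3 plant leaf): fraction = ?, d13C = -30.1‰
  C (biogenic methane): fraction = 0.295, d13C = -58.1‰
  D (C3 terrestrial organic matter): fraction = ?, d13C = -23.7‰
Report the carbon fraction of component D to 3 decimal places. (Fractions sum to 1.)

Let f_D and f_B be the unknown fractions; fractions sum to 1 so f_D + f_B = 0.498.
Mass balance: Σ fᵢ·δᵢ = δ_bulk ⇒ f_D·(-23.7) + f_B·(-30.1) = -30.5 − (-17.160) = -13.340
Substitute f_B = 0.498 − f_D:
f_D·(-23.7 − -30.1) = -13.340 − 0.498×(-30.1) = 1.650
f_D = 1.650 / 6.4 = 0.2578

0.258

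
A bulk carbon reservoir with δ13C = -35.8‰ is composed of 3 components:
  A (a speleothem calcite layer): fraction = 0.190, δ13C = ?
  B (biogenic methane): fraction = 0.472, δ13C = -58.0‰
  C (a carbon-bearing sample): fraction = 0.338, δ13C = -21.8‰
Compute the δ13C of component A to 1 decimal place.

-5.6‰

Isotope mass balance: δ_bulk = Σ fᵢ·δᵢ.
-35.8 = 0.190×δ_A + 0.472×(-58.0) + 0.338×(-21.8)
0.190·δ_A = -35.8 − (-34.744) = -1.056
δ_A = -1.056 / 0.190 = -5.56‰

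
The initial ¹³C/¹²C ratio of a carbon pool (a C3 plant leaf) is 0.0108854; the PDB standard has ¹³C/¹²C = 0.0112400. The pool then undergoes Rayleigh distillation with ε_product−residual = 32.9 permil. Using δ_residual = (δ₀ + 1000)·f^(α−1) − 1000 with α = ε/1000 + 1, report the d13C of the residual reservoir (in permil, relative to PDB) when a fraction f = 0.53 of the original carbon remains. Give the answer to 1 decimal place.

δ₀ = (0.0108854/0.0112400 − 1)×1000 = (0.968452 − 1)×1000 = -31.548 permil
α − 1 = ε/1000 = 0.0329
f^(α−1) = 0.53^(0.0329) = 0.979329
δ_res = (-31.548 + 1000) × 0.979329 − 1000 = 948.433 − 1000 = -51.57 permil

-51.6 permil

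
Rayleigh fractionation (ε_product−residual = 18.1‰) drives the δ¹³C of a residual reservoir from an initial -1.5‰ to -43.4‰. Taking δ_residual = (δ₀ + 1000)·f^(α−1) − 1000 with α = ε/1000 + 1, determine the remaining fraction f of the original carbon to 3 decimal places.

α − 1 = ε/1000 = 0.0181
(δ_res + 1000)/(δ₀ + 1000) = (-43.4 + 1000)/(-1.5 + 1000) = 956.6/998.5 = 0.958037
f = 0.958037^(1/0.0181) = exp(ln(0.958037)/0.0181) = exp(-0.04287/0.0181)
f = exp(-2.3684) = 0.0936

0.094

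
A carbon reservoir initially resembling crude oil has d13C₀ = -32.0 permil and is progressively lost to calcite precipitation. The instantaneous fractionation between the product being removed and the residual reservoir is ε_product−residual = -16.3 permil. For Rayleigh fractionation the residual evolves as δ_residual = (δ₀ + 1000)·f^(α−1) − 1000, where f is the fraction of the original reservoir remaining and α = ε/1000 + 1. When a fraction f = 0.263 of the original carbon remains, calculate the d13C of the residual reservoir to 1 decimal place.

-10.7 permil

Rayleigh residual: δ_res = (δ₀ + 1000)·f^(α−1) − 1000
α = ε/1000 + 1 = 0.98370, so α − 1 = -0.01630
f^(α−1) = 0.263^(-0.01630) = 1.022009
δ_res = (-32.0 + 1000) × 1.022009 − 1000 = 989.305 − 1000 = -10.70 permil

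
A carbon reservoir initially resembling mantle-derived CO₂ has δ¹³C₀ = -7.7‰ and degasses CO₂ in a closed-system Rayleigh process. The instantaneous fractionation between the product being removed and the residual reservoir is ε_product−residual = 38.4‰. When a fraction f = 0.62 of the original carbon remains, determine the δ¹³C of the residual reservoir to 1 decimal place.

-25.7‰

Rayleigh residual: δ_res = (δ₀ + 1000)·f^(α−1) − 1000
α = ε/1000 + 1 = 1.03840, so α − 1 = 0.03840
f^(α−1) = 0.62^(0.03840) = 0.981811
δ_res = (-7.7 + 1000) × 0.981811 − 1000 = 974.251 − 1000 = -25.75‰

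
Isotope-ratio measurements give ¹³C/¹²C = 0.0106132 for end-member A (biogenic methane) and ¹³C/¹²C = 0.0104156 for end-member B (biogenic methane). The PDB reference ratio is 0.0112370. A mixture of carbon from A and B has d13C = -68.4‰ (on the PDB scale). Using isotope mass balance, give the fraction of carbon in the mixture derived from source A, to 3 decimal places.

0.267

δ_A = (0.0106132/0.0112370 − 1)×1000 = (0.944487 − 1)×1000 = -55.513‰
δ_B = (0.0104156/0.0112370 − 1)×1000 = (0.926902 − 1)×1000 = -73.098‰
f_A = (δ_mix − δ_B)/(δ_A − δ_B) = (-68.4 − (-73.098))/(-55.513 − (-73.098))
f_A = 4.698 / 17.585 = 0.2672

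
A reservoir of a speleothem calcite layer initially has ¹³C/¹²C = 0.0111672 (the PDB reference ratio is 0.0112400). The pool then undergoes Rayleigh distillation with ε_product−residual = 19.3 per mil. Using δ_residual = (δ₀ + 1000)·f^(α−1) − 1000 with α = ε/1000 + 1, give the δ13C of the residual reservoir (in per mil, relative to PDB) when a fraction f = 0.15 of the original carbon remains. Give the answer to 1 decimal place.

-42.2 per mil

δ₀ = (0.0111672/0.0112400 − 1)×1000 = (0.993523 − 1)×1000 = -6.477 per mil
α − 1 = ε/1000 = 0.0193
f^(α−1) = 0.15^(0.0193) = 0.964048
δ_res = (-6.477 + 1000) × 0.964048 − 1000 = 957.804 − 1000 = -42.20 per mil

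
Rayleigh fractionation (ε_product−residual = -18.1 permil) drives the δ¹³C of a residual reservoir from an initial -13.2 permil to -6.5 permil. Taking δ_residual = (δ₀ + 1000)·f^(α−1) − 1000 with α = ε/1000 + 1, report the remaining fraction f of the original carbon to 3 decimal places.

α − 1 = ε/1000 = -0.0181
(δ_res + 1000)/(δ₀ + 1000) = (-6.5 + 1000)/(-13.2 + 1000) = 993.5/986.8 = 1.006790
f = 1.006790^(1/-0.0181) = exp(ln(1.006790)/-0.0181) = exp(0.00677/-0.0181)
f = exp(-0.3738) = 0.6881

0.688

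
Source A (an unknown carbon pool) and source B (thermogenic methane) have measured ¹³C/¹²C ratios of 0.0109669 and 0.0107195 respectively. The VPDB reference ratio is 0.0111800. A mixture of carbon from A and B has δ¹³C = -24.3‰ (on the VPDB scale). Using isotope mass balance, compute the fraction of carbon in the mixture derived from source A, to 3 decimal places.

0.763

δ_A = (0.0109669/0.0111800 − 1)×1000 = (0.980939 − 1)×1000 = -19.061‰
δ_B = (0.0107195/0.0111800 − 1)×1000 = (0.958810 − 1)×1000 = -41.190‰
f_A = (δ_mix − δ_B)/(δ_A − δ_B) = (-24.3 − (-41.190))/(-19.061 − (-41.190))
f_A = 16.890 / 22.129 = 0.7632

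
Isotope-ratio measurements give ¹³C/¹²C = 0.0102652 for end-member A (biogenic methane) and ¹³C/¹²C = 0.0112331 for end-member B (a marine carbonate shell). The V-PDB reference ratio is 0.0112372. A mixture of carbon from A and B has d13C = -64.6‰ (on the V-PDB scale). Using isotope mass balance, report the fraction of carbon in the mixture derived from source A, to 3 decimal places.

δ_A = (0.0102652/0.0112372 − 1)×1000 = (0.913502 − 1)×1000 = -86.498‰
δ_B = (0.0112331/0.0112372 − 1)×1000 = (0.999635 − 1)×1000 = -0.365‰
f_A = (δ_mix − δ_B)/(δ_A − δ_B) = (-64.6 − (-0.365))/(-86.498 − (-0.365))
f_A = -64.235 / -86.134 = 0.7458

0.746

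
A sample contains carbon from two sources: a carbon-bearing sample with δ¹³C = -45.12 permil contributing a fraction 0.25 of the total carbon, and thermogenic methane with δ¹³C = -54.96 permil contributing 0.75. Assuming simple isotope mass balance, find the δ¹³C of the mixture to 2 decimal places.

δ_mix = f_A·δ_A + f_B·δ_B
δ_mix = 0.25 × (-45.12) + 0.75 × (-54.96)
δ_mix = -11.280 + -41.220 = -52.500 permil

-52.50 permil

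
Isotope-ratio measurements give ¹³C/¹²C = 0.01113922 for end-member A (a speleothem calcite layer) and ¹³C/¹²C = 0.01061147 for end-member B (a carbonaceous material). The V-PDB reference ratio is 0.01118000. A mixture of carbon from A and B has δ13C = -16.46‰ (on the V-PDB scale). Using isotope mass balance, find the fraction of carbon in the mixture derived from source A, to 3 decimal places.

δ_A = (0.01113922/0.01118000 − 1)×1000 = (0.996352 − 1)×1000 = -3.648‰
δ_B = (0.01061147/0.01118000 − 1)×1000 = (0.949148 − 1)×1000 = -50.852‰
f_A = (δ_mix − δ_B)/(δ_A − δ_B) = (-16.46 − (-50.852))/(-3.648 − (-50.852))
f_A = 34.392 / 47.205 = 0.7286

0.729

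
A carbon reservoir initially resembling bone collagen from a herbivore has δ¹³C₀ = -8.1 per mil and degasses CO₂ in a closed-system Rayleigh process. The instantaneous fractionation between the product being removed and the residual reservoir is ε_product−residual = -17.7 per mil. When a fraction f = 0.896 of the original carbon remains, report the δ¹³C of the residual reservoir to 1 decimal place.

-6.2 per mil

Rayleigh residual: δ_res = (δ₀ + 1000)·f^(α−1) − 1000
α = ε/1000 + 1 = 0.98230, so α − 1 = -0.01770
f^(α−1) = 0.896^(-0.01770) = 1.001946
δ_res = (-8.1 + 1000) × 1.001946 − 1000 = 993.830 − 1000 = -6.17 per mil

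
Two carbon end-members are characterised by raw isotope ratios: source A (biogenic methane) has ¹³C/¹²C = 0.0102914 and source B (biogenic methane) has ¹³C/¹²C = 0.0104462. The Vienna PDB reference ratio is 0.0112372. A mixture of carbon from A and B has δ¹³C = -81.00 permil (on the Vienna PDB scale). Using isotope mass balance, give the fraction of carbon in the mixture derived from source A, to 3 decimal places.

0.770

δ_A = (0.0102914/0.0112372 − 1)×1000 = (0.915833 − 1)×1000 = -84.167 permil
δ_B = (0.0104462/0.0112372 − 1)×1000 = (0.929609 − 1)×1000 = -70.391 permil
f_A = (δ_mix − δ_B)/(δ_A − δ_B) = (-81.00 − (-70.391))/(-84.167 − (-70.391))
f_A = -10.609 / -13.776 = 0.7701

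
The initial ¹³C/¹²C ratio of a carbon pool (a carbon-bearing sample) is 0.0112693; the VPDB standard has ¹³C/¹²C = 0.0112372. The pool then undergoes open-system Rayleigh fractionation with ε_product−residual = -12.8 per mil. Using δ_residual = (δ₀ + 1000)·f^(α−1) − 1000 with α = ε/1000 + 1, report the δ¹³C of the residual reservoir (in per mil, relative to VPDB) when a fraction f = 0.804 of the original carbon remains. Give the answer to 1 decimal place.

5.7 per mil

δ₀ = (0.0112693/0.0112372 − 1)×1000 = (1.002857 − 1)×1000 = 2.857 per mil
α − 1 = ε/1000 = -0.0128
f^(α−1) = 0.804^(-0.0128) = 1.002796
δ_res = (2.857 + 1000) × 1.002796 − 1000 = 1005.661 − 1000 = 5.66 per mil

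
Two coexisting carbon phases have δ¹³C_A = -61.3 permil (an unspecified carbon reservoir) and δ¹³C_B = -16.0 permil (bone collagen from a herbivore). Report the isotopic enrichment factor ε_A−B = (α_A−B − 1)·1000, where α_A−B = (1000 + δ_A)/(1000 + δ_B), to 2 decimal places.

-46.04 permil

α_A−B = (1000 + -61.3) / (1000 + -16.0) = 938.7 / 984.0 = 0.953963
ε_A−B = (0.953963 − 1) × 1000 = -46.037 permil
(The approximation ε ≈ δ_A − δ_B would give -45.3 permil.)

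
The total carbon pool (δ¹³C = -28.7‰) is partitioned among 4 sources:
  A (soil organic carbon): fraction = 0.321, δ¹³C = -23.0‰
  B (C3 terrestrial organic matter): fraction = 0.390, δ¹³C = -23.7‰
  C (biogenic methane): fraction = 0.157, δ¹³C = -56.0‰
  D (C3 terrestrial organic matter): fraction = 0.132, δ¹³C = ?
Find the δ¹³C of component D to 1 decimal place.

Isotope mass balance: δ_bulk = Σ fᵢ·δᵢ.
-28.7 = 0.321×(-23.0) + 0.390×(-23.7) + 0.157×(-56.0) + 0.132×δ_D
0.132·δ_D = -28.7 − (-25.418) = -3.282
δ_D = -3.282 / 0.132 = -24.86‰

-24.9‰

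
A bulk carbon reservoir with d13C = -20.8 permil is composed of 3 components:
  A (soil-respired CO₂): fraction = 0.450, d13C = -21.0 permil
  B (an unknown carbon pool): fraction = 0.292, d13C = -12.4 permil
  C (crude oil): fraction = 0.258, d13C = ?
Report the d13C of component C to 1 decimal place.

Isotope mass balance: δ_bulk = Σ fᵢ·δᵢ.
-20.8 = 0.450×(-21.0) + 0.292×(-12.4) + 0.258×δ_C
0.258·δ_C = -20.8 − (-13.071) = -7.729
δ_C = -7.729 / 0.258 = -29.96 permil

-30.0 permil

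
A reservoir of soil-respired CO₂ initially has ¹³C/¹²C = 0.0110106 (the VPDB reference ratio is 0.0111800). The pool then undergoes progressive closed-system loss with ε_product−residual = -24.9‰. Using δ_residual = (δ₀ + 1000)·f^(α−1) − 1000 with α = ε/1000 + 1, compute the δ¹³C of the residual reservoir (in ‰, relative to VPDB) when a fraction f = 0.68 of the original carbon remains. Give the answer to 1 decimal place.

δ₀ = (0.0110106/0.0111800 − 1)×1000 = (0.984848 − 1)×1000 = -15.152‰
α − 1 = ε/1000 = -0.0249
f^(α−1) = 0.68^(-0.0249) = 1.009649
δ_res = (-15.152 + 1000) × 1.009649 − 1000 = 994.351 − 1000 = -5.65‰

-5.6‰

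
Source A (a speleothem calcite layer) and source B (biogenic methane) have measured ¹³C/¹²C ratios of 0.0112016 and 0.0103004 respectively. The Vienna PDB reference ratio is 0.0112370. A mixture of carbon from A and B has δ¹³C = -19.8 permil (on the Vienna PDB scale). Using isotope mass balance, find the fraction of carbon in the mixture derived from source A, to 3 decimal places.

0.792

δ_A = (0.0112016/0.0112370 − 1)×1000 = (0.996850 − 1)×1000 = -3.150 permil
δ_B = (0.0103004/0.0112370 − 1)×1000 = (0.916650 − 1)×1000 = -83.350 permil
f_A = (δ_mix − δ_B)/(δ_A − δ_B) = (-19.8 − (-83.350))/(-3.150 − (-83.350))
f_A = 63.550 / 80.199 = 0.7924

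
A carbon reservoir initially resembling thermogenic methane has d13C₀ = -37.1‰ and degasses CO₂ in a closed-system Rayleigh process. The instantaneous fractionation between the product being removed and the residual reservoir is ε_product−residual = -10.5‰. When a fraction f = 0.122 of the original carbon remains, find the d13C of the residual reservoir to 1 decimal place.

-15.6‰

Rayleigh residual: δ_res = (δ₀ + 1000)·f^(α−1) − 1000
α = ε/1000 + 1 = 0.98950, so α − 1 = -0.01050
f^(α−1) = 0.122^(-0.01050) = 1.022335
δ_res = (-37.1 + 1000) × 1.022335 − 1000 = 984.406 − 1000 = -15.59‰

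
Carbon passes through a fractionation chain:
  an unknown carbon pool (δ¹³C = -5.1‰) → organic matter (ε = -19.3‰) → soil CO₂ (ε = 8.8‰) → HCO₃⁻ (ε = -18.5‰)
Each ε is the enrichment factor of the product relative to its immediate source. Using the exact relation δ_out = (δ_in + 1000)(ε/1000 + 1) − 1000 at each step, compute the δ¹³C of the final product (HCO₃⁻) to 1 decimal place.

step 1: δ = (-5.10 + 1000)·(-19.3/1000 + 1) − 1000 = -24.30‰
step 2: δ = (-24.30 + 1000)·(8.8/1000 + 1) − 1000 = -15.72‰
step 3: δ = (-15.72 + 1000)·(-18.5/1000 + 1) − 1000 = -33.92‰

-33.9‰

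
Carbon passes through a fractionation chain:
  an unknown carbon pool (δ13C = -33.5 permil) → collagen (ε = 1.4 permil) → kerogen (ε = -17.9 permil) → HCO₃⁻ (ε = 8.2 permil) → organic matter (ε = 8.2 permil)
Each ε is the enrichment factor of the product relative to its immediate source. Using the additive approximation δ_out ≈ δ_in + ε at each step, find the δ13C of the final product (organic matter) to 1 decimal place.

step 1: δ ≈ -33.5 + (1.4) = -32.1 permil
step 2: δ ≈ -32.1 + (-17.9) = -50.0 permil
step 3: δ ≈ -50.0 + (8.2) = -41.8 permil
step 4: δ ≈ -41.8 + (8.2) = -33.6 permil

-33.6 permil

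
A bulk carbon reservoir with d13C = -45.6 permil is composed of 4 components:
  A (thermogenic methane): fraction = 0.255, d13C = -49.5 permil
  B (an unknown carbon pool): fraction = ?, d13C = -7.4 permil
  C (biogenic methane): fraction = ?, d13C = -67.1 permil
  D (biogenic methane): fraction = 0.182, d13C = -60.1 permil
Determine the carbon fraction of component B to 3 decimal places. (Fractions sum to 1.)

Let f_B and f_C be the unknown fractions; fractions sum to 1 so f_B + f_C = 0.563.
Mass balance: Σ fᵢ·δᵢ = δ_bulk ⇒ f_B·(-7.4) + f_C·(-67.1) = -45.6 − (-23.561) = -22.039
Substitute f_C = 0.563 − f_B:
f_B·(-7.4 − -67.1) = -22.039 − 0.563×(-67.1) = 15.738
f_B = 15.738 / 59.7 = 0.2636

0.264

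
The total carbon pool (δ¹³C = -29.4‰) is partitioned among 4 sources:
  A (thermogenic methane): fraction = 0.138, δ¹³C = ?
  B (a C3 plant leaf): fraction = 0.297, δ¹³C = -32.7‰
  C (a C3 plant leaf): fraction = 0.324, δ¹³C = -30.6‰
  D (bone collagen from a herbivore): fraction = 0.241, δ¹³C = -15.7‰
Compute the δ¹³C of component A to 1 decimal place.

-43.4‰

Isotope mass balance: δ_bulk = Σ fᵢ·δᵢ.
-29.4 = 0.138×δ_A + 0.297×(-32.7) + 0.324×(-30.6) + 0.241×(-15.7)
0.138·δ_A = -29.4 − (-23.410) = -5.990
δ_A = -5.990 / 0.138 = -43.41‰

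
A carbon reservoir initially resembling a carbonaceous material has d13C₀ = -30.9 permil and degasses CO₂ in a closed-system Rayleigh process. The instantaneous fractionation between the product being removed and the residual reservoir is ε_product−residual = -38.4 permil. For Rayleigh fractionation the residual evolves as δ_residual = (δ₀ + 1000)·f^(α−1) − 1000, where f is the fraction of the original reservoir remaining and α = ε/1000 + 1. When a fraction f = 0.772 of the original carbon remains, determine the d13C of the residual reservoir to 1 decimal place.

Rayleigh residual: δ_res = (δ₀ + 1000)·f^(α−1) − 1000
α = ε/1000 + 1 = 0.96160, so α − 1 = -0.03840
f^(α−1) = 0.772^(-0.03840) = 1.009986
δ_res = (-30.9 + 1000) × 1.009986 − 1000 = 978.778 − 1000 = -21.22 permil

-21.2 permil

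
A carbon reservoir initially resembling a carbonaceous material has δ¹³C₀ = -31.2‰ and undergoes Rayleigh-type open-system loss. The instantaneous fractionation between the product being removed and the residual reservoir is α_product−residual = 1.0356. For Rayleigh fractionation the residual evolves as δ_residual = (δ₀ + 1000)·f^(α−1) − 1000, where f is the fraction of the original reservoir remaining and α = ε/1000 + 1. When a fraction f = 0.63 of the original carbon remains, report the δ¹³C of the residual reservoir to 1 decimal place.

-47.0‰

Rayleigh residual: δ_res = (δ₀ + 1000)·f^(α−1) − 1000
α − 1 = 0.03560
f^(α−1) = 0.63^(0.03560) = 0.983686
δ_res = (-31.2 + 1000) × 0.983686 − 1000 = 952.995 − 1000 = -47.00‰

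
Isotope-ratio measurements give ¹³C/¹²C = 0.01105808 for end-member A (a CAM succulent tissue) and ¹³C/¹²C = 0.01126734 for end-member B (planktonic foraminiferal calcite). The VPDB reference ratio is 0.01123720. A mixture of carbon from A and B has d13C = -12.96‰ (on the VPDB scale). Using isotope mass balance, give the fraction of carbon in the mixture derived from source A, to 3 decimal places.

0.840

δ_A = (0.01105808/0.01123720 − 1)×1000 = (0.984060 − 1)×1000 = -15.940‰
δ_B = (0.01126734/0.01123720 − 1)×1000 = (1.002682 − 1)×1000 = 2.682‰
f_A = (δ_mix − δ_B)/(δ_A − δ_B) = (-12.96 − (2.682))/(-15.940 − (2.682))
f_A = -15.642 / -18.622 = 0.8400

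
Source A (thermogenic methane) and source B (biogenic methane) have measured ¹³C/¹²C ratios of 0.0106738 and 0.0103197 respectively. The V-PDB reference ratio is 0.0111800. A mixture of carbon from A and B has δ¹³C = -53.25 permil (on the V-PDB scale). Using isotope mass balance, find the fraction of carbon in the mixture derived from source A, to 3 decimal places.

δ_A = (0.0106738/0.0111800 − 1)×1000 = (0.954723 − 1)×1000 = -45.277 permil
δ_B = (0.0103197/0.0111800 − 1)×1000 = (0.923050 − 1)×1000 = -76.950 permil
f_A = (δ_mix − δ_B)/(δ_A − δ_B) = (-53.25 − (-76.950))/(-45.277 − (-76.950))
f_A = 23.700 / 31.673 = 0.7483

0.748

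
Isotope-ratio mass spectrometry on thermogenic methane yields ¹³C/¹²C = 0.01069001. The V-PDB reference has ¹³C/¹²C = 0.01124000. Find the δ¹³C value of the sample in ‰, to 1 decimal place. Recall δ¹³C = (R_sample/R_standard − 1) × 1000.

δ¹³C = (R_sample / R_standard − 1) × 1000
R_sample / R_standard = 0.01069001 / 0.01124000 = 0.951069
δ¹³C = (0.951069 − 1) × 1000 = -48.93‰

-48.9‰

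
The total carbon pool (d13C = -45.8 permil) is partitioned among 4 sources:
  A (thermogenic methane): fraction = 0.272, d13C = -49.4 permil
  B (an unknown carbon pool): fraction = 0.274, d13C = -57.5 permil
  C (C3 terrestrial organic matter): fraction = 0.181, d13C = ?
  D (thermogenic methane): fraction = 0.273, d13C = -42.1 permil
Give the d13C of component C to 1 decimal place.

-28.3 permil

Isotope mass balance: δ_bulk = Σ fᵢ·δᵢ.
-45.8 = 0.272×(-49.4) + 0.274×(-57.5) + 0.181×δ_C + 0.273×(-42.1)
0.181·δ_C = -45.8 − (-40.685) = -5.115
δ_C = -5.115 / 0.181 = -28.26 permil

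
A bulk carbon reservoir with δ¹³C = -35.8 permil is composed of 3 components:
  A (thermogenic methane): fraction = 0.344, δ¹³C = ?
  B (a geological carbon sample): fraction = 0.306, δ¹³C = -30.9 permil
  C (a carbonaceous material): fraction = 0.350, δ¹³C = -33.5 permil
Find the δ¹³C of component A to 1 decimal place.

Isotope mass balance: δ_bulk = Σ fᵢ·δᵢ.
-35.8 = 0.344×δ_A + 0.306×(-30.9) + 0.350×(-33.5)
0.344·δ_A = -35.8 − (-21.180) = -14.620
δ_A = -14.620 / 0.344 = -42.50 permil

-42.5 permil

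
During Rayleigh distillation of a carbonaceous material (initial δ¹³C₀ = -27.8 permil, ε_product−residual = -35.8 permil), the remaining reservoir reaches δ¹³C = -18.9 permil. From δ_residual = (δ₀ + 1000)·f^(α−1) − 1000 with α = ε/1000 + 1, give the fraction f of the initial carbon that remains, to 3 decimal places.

0.775

α − 1 = ε/1000 = -0.0358
(δ_res + 1000)/(δ₀ + 1000) = (-18.9 + 1000)/(-27.8 + 1000) = 981.1/972.2 = 1.009154
f = 1.009154^(1/-0.0358) = exp(ln(1.009154)/-0.0358) = exp(0.00911/-0.0358)
f = exp(-0.2545) = 0.7753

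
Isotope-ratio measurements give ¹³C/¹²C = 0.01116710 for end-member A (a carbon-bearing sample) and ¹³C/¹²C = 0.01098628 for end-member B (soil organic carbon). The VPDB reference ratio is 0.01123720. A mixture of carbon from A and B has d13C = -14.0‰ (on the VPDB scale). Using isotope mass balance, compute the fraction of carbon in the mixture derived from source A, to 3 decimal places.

δ_A = (0.01116710/0.01123720 − 1)×1000 = (0.993762 − 1)×1000 = -6.238‰
δ_B = (0.01098628/0.01123720 − 1)×1000 = (0.977671 − 1)×1000 = -22.329‰
f_A = (δ_mix − δ_B)/(δ_A − δ_B) = (-14.0 − (-22.329))/(-6.238 − (-22.329))
f_A = 8.329 / 16.091 = 0.5176

0.518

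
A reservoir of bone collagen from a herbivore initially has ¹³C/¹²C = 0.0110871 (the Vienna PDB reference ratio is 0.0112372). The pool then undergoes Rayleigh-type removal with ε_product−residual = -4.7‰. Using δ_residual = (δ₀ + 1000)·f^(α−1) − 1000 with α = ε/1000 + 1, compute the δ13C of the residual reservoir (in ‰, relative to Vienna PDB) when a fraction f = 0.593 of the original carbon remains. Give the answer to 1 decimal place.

-10.9‰

δ₀ = (0.0110871/0.0112372 − 1)×1000 = (0.986643 − 1)×1000 = -13.357‰
α − 1 = ε/1000 = -0.0047
f^(α−1) = 0.593^(-0.0047) = 1.002459
δ_res = (-13.357 + 1000) × 1.002459 − 1000 = 989.069 − 1000 = -10.93‰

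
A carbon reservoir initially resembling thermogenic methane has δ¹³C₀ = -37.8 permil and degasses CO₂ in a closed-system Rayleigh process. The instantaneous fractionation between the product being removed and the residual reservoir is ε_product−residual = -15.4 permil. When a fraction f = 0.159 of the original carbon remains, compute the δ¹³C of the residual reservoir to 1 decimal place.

Rayleigh residual: δ_res = (δ₀ + 1000)·f^(α−1) − 1000
α = ε/1000 + 1 = 0.98460, so α − 1 = -0.01540
f^(α−1) = 0.159^(-0.01540) = 1.028723
δ_res = (-37.8 + 1000) × 1.028723 − 1000 = 989.837 − 1000 = -10.16 permil

-10.2 permil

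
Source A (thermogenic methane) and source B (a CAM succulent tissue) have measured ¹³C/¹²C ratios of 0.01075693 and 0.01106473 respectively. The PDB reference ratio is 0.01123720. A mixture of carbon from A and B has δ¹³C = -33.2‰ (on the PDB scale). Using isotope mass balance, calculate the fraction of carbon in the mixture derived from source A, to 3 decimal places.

δ_A = (0.01075693/0.01123720 − 1)×1000 = (0.957261 − 1)×1000 = -42.739‰
δ_B = (0.01106473/0.01123720 − 1)×1000 = (0.984652 − 1)×1000 = -15.348‰
f_A = (δ_mix − δ_B)/(δ_A − δ_B) = (-33.2 − (-15.348))/(-42.739 − (-15.348))
f_A = -17.852 / -27.391 = 0.6517

0.652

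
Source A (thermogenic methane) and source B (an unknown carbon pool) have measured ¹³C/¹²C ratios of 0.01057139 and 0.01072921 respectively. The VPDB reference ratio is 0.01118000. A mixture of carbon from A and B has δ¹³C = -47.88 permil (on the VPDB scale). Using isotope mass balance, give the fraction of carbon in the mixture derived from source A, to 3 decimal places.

0.535

δ_A = (0.01057139/0.01118000 − 1)×1000 = (0.945563 − 1)×1000 = -54.437 permil
δ_B = (0.01072921/0.01118000 − 1)×1000 = (0.959679 − 1)×1000 = -40.321 permil
f_A = (δ_mix − δ_B)/(δ_A − δ_B) = (-47.88 − (-40.321))/(-54.437 − (-40.321))
f_A = -7.559 / -14.116 = 0.5355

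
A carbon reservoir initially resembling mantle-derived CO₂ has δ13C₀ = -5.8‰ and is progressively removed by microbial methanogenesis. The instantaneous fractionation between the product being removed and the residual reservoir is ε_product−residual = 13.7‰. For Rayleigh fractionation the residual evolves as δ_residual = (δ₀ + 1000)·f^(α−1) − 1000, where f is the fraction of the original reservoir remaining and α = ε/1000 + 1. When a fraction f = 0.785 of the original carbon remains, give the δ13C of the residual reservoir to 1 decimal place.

-9.1‰

Rayleigh residual: δ_res = (δ₀ + 1000)·f^(α−1) − 1000
α = ε/1000 + 1 = 1.01370, so α − 1 = 0.01370
f^(α−1) = 0.785^(0.01370) = 0.996689
δ_res = (-5.8 + 1000) × 0.996689 − 1000 = 990.908 − 1000 = -9.09‰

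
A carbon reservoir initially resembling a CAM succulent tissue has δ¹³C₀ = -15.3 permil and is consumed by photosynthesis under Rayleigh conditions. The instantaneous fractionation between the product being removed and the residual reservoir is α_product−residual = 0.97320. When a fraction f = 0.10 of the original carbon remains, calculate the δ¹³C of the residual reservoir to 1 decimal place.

Rayleigh residual: δ_res = (δ₀ + 1000)·f^(α−1) − 1000
α − 1 = -0.02680
f^(α−1) = 0.10^(-0.02680) = 1.063653
δ_res = (-15.3 + 1000) × 1.063653 − 1000 = 1047.379 − 1000 = 47.38 permil

47.4 permil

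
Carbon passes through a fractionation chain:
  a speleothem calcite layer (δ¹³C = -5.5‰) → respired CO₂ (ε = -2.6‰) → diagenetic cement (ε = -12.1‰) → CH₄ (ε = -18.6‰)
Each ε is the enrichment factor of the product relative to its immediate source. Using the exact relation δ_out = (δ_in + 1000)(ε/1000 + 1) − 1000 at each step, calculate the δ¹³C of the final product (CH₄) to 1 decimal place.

step 1: δ = (-5.50 + 1000)·(-2.6/1000 + 1) − 1000 = -8.09‰
step 2: δ = (-8.09 + 1000)·(-12.1/1000 + 1) − 1000 = -20.09‰
step 3: δ = (-20.09 + 1000)·(-18.6/1000 + 1) − 1000 = -38.31‰

-38.3‰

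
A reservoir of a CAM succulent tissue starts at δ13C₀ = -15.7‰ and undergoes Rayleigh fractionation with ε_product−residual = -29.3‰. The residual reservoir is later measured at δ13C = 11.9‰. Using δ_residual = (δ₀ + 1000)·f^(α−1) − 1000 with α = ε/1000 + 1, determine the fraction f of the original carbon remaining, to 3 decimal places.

0.389

α − 1 = ε/1000 = -0.0293
(δ_res + 1000)/(δ₀ + 1000) = (11.9 + 1000)/(-15.7 + 1000) = 1011.9/984.3 = 1.028040
f = 1.028040^(1/-0.0293) = exp(ln(1.028040)/-0.0293) = exp(0.02765/-0.0293)
f = exp(-0.9438) = 0.3891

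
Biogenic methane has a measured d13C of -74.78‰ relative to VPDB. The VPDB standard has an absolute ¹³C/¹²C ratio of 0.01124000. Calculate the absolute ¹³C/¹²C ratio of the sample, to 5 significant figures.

0.010399

R_sample = R_standard × (d13C/1000 + 1)
R_sample = 0.01124000 × (-74.78/1000 + 1) = 0.01124000 × 0.925220
R_sample = 0.0103995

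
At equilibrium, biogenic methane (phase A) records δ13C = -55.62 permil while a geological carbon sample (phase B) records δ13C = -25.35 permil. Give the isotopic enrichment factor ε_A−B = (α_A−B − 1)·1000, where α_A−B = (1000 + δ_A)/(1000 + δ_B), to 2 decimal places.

-31.06 permil

α_A−B = (1000 + -55.62) / (1000 + -25.35) = 944.38 / 974.65 = 0.968943
ε_A−B = (0.968943 − 1) × 1000 = -31.057 permil
(The approximation ε ≈ δ_A − δ_B would give -30.27 permil.)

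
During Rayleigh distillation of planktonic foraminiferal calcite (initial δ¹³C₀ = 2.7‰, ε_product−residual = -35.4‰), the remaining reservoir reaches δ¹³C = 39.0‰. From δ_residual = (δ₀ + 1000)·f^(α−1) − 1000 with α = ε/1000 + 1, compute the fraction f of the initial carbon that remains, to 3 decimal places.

α − 1 = ε/1000 = -0.0354
(δ_res + 1000)/(δ₀ + 1000) = (39.0 + 1000)/(2.7 + 1000) = 1039.0/1002.7 = 1.036202
f = 1.036202^(1/-0.0354) = exp(ln(1.036202)/-0.0354) = exp(0.03556/-0.0354)
f = exp(-1.0046) = 0.3662

0.366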